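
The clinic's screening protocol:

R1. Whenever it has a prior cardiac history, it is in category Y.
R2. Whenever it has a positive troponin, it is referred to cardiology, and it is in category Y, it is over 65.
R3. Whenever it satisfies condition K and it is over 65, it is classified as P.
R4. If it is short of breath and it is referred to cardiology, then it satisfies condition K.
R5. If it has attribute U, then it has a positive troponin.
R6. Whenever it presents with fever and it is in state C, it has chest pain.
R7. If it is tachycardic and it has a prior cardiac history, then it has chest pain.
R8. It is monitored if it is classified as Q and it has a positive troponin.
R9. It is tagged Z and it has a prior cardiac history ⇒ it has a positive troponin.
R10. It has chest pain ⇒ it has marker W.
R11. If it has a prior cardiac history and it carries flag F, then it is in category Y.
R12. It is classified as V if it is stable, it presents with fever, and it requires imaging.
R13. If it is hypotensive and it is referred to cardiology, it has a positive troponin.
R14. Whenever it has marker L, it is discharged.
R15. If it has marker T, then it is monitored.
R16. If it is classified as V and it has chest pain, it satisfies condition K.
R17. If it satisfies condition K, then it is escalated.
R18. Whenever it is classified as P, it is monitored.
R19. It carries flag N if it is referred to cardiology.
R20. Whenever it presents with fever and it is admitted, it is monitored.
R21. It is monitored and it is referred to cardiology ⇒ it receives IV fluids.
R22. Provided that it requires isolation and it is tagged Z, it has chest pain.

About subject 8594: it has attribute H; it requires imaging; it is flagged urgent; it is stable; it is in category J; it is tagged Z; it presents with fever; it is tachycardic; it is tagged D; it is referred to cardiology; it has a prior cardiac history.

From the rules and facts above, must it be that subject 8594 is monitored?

By R1 (it has a prior cardiac history): it is in category Y.
By R7 (it is tachycardic, it has a prior cardiac history): it has chest pain.
By R9 (it is tagged Z, it has a prior cardiac history): it has a positive troponin.
By R12 (it is stable, it presents with fever, it requires imaging): it is classified as V.
By R16 (it is classified as V, it has chest pain): it satisfies condition K.
By R2 (it has a positive troponin, it is referred to cardiology, it is in category Y): it is over 65.
By R3 (it satisfies condition K, it is over 65): it is classified as P.
By R18 (it is classified as P): it is monitored.

Yes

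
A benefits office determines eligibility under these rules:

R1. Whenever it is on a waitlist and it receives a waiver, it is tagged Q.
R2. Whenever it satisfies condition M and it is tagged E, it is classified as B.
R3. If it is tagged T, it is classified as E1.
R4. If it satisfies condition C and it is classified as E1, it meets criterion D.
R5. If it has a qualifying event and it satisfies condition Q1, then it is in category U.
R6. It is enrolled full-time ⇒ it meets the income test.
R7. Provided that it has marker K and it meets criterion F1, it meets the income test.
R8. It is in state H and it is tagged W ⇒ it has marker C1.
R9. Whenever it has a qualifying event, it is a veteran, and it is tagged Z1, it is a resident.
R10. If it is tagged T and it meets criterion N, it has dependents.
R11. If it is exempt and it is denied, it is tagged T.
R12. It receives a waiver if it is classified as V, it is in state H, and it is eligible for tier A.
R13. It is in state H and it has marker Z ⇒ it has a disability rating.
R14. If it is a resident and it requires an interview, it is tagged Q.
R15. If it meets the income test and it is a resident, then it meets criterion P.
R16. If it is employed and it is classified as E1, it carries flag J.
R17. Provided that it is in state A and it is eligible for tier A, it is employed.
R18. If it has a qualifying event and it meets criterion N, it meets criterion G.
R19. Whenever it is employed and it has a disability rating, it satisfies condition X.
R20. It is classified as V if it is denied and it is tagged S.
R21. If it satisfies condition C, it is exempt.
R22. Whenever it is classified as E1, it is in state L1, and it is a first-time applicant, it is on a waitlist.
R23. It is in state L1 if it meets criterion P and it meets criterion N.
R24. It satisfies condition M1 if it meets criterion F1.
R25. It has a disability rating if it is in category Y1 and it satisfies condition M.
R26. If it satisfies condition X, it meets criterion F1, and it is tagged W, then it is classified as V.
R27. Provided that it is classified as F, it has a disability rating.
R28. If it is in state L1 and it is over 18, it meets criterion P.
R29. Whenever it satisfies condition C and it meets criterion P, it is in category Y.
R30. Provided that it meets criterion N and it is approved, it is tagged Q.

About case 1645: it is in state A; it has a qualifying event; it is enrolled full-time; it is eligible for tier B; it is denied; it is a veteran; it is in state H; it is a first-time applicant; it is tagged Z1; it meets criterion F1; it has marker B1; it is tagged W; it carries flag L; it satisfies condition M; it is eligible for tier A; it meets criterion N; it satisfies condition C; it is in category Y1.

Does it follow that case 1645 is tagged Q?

Yes

By R6 (it is enrolled full-time): it meets the income test.
By R9 (it has a qualifying event, it is a veteran, it is tagged Z1): it is a resident.
By R15 (it meets the income test, it is a resident): it meets criterion P.
By R17 (it is in state A, it is eligible for tier A): it is employed.
By R21 (it satisfies condition C): it is exempt.
By R23 (it meets criterion P, it meets criterion N): it is in state L1.
By R25 (it is in category Y1, it satisfies condition M): it has a disability rating.
By R11 (it is exempt, it is denied): it is tagged T.
By R19 (it is employed, it has a disability rating): it satisfies condition X.
By R26 (it satisfies condition X, it meets criterion F1, it is tagged W): it is classified as V.
By R3 (it is tagged T): it is classified as E1.
By R12 (it is classified as V, it is in state H, it is eligible for tier A): it receives a waiver.
By R22 (it is classified as E1, it is in state L1, it is a first-time applicant): it is on a waitlist.
By R1 (it is on a waitlist, it receives a waiver): it is tagged Q.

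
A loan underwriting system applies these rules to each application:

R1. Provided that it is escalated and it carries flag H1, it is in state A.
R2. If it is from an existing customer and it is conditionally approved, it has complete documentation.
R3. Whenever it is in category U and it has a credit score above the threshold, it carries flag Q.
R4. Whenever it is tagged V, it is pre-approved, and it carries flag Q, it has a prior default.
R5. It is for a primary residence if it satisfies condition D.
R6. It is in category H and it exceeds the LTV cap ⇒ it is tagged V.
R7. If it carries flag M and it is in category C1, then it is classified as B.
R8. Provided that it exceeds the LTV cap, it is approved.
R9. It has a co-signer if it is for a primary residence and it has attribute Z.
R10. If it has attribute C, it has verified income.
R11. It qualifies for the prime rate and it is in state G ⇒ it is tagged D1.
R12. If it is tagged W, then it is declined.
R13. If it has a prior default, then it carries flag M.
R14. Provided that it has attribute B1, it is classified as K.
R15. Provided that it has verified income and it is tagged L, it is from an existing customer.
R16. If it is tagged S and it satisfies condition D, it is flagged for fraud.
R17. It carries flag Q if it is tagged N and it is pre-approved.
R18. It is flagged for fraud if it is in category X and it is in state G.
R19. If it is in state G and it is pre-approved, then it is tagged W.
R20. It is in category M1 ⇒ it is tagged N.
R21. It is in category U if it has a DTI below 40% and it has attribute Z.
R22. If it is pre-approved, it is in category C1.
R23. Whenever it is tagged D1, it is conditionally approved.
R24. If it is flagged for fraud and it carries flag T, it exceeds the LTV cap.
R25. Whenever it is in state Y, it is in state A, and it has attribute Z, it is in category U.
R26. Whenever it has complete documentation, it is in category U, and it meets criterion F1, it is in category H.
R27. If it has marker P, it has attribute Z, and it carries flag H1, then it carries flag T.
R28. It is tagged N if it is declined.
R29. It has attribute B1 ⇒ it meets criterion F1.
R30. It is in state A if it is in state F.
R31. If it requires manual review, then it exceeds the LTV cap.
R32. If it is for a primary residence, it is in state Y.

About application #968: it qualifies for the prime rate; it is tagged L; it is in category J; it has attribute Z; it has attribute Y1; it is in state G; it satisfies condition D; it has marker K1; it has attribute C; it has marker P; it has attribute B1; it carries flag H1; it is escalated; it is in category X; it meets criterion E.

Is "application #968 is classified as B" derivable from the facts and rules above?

No

Forward chaining from the given facts derives: is in state A, is for a primary residence, has a co-signer, has verified income, is tagged D1, is classified as K, is from an existing customer, is flagged for fraud, is conditionally approved, carries flag T, meets criterion F1, is in state Y, has complete documentation, exceeds the LTV cap, is in category U, is in category H, is tagged V, is approved.
The only rule concluding "it is classified as B" is R7, which needs "it carries flag M"; that is never established.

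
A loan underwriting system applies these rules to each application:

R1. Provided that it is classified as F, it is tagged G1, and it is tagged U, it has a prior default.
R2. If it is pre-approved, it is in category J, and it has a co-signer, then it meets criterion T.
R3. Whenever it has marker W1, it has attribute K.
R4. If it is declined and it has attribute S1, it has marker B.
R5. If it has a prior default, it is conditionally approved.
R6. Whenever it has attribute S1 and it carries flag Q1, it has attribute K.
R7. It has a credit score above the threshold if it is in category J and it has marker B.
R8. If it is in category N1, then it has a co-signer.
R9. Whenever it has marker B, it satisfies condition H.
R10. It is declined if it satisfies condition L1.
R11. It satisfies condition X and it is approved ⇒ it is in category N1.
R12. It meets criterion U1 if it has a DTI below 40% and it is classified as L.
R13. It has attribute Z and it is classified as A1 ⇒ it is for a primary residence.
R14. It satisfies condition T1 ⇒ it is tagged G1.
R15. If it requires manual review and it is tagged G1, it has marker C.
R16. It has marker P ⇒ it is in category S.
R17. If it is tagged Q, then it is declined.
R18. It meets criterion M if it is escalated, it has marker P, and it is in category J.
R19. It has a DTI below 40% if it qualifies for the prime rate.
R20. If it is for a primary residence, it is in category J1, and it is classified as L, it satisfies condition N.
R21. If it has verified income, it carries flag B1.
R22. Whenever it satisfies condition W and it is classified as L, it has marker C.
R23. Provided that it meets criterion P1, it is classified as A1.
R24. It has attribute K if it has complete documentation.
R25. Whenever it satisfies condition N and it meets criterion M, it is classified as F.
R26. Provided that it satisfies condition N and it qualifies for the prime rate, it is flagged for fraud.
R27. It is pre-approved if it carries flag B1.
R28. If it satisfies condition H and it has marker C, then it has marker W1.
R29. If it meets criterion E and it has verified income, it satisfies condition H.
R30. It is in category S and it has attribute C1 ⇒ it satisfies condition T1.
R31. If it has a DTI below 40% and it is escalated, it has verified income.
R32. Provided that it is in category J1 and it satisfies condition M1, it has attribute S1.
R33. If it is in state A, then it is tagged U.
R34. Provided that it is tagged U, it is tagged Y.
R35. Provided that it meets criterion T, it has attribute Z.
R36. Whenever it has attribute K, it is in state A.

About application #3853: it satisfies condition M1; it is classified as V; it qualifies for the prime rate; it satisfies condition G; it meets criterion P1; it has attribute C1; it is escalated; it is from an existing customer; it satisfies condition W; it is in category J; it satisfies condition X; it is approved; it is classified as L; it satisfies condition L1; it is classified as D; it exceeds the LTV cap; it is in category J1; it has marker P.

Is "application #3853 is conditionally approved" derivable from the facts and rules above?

Yes

By R10 (it satisfies condition L1): it is declined.
By R11 (it satisfies condition X, it is approved): it is in category N1.
By R16 (it has marker P): it is in category S.
By R18 (it is escalated, it has marker P, it is in category J): it meets criterion M.
By R19 (it qualifies for the prime rate): it has a DTI below 40%.
By R22 (it satisfies condition W, it is classified as L): it has marker C.
By R23 (it meets criterion P1): it is classified as A1.
By R30 (it is in category S, it has attribute C1): it satisfies condition T1.
By R31 (it has a DTI below 40%, it is escalated): it has verified income.
By R32 (it is in category J1, it satisfies condition M1): it has attribute S1.
By R4 (it is declined, it has attribute S1): it has marker B.
By R8 (it is in category N1): it has a co-signer.
By R9 (it has marker B): it satisfies condition H.
By R14 (it satisfies condition T1): it is tagged G1.
By R21 (it has verified income): it carries flag B1.
By R27 (it carries flag B1): it is pre-approved.
By R28 (it satisfies condition H, it has marker C): it has marker W1.
By R2 (it is pre-approved, it is in category J, it has a co-signer): it meets criterion T.
By R3 (it has marker W1): it has attribute K.
By R35 (it meets criterion T): it has attribute Z.
By R36 (it has attribute K): it is in state A.
By R13 (it has attribute Z, it is classified as A1): it is for a primary residence.
By R20 (it is for a primary residence, it is in category J1, it is classified as L): it satisfies condition N.
By R25 (it satisfies condition N, it meets criterion M): it is classified as F.
By R33 (it is in state A): it is tagged U.
By R1 (it is classified as F, it is tagged G1, it is tagged U): it has a prior default.
By R5 (it has a prior default): it is conditionally approved.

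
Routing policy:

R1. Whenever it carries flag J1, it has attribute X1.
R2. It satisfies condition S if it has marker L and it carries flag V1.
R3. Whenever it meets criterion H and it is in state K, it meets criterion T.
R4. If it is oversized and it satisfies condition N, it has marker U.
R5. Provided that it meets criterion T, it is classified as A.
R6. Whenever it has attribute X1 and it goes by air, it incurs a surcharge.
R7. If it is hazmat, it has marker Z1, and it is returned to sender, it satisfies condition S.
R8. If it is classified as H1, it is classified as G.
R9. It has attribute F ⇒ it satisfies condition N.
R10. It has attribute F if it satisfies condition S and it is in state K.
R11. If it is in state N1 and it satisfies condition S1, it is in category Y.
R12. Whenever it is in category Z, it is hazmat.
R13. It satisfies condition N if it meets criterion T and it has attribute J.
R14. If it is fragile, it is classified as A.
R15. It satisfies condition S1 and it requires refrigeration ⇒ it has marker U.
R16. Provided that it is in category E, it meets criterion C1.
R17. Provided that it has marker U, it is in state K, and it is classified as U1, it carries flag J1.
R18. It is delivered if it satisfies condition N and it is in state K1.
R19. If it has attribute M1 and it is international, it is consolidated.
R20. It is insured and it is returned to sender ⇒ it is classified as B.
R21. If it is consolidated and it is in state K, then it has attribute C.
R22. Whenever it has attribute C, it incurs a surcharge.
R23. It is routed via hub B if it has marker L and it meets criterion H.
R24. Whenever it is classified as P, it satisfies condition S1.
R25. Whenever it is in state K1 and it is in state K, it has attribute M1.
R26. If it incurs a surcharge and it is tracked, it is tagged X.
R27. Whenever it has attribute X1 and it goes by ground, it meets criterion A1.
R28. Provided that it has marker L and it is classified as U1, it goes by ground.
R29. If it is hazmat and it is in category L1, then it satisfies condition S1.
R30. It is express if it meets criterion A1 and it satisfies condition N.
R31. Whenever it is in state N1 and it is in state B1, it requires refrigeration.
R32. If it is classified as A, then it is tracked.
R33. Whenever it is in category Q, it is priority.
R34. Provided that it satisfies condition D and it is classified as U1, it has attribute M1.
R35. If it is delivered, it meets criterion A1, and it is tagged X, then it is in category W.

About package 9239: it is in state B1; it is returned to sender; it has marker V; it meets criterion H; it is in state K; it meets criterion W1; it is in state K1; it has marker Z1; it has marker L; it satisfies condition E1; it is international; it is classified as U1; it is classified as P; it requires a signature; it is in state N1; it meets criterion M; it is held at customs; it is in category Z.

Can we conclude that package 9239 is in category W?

Yes

By R3 (it meets criterion H, it is in state K): it meets criterion T.
By R5 (it meets criterion T): it is classified as A.
By R12 (it is in category Z): it is hazmat.
By R24 (it is classified as P): it satisfies condition S1.
By R25 (it is in state K1, it is in state K): it has attribute M1.
By R28 (it has marker L, it is classified as U1): it goes by ground.
By R31 (it is in state N1, it is in state B1): it requires refrigeration.
By R32 (it is classified as A): it is tracked.
By R7 (it is hazmat, it has marker Z1, it is returned to sender): it satisfies condition S.
By R10 (it satisfies condition S, it is in state K): it has attribute F.
By R15 (it satisfies condition S1, it requires refrigeration): it has marker U.
By R17 (it has marker U, it is in state K, it is classified as U1): it carries flag J1.
By R19 (it has attribute M1, it is international): it is consolidated.
By R21 (it is consolidated, it is in state K): it has attribute C.
By R22 (it has attribute C): it incurs a surcharge.
By R26 (it incurs a surcharge, it is tracked): it is tagged X.
By R1 (it carries flag J1): it has attribute X1.
By R9 (it has attribute F): it satisfies condition N.
By R18 (it satisfies condition N, it is in state K1): it is delivered.
By R27 (it has attribute X1, it goes by ground): it meets criterion A1.
By R35 (it is delivered, it meets criterion A1, it is tagged X): it is in category W.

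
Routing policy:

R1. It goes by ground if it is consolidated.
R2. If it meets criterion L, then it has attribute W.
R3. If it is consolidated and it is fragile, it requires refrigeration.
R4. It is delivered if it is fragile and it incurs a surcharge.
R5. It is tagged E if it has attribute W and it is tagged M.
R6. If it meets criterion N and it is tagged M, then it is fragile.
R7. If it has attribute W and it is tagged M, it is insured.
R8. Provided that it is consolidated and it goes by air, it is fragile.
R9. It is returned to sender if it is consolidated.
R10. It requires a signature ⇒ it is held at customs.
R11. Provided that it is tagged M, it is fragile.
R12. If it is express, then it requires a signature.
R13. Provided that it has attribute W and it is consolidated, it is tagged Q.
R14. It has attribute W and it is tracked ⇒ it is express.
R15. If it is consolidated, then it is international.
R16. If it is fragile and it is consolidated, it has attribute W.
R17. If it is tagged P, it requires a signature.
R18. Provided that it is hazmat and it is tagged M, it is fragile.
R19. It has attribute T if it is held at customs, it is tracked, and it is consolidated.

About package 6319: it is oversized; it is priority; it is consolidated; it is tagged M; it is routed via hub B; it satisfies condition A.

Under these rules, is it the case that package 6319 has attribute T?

Forward chaining from the given facts derives: goes by ground, is returned to sender, is fragile, is international, has attribute W, requires refrigeration, is tagged E, is insured, is tagged Q.
The only rule concluding "it has attribute T" is R19, which needs "it is held at customs"; that is never established.

No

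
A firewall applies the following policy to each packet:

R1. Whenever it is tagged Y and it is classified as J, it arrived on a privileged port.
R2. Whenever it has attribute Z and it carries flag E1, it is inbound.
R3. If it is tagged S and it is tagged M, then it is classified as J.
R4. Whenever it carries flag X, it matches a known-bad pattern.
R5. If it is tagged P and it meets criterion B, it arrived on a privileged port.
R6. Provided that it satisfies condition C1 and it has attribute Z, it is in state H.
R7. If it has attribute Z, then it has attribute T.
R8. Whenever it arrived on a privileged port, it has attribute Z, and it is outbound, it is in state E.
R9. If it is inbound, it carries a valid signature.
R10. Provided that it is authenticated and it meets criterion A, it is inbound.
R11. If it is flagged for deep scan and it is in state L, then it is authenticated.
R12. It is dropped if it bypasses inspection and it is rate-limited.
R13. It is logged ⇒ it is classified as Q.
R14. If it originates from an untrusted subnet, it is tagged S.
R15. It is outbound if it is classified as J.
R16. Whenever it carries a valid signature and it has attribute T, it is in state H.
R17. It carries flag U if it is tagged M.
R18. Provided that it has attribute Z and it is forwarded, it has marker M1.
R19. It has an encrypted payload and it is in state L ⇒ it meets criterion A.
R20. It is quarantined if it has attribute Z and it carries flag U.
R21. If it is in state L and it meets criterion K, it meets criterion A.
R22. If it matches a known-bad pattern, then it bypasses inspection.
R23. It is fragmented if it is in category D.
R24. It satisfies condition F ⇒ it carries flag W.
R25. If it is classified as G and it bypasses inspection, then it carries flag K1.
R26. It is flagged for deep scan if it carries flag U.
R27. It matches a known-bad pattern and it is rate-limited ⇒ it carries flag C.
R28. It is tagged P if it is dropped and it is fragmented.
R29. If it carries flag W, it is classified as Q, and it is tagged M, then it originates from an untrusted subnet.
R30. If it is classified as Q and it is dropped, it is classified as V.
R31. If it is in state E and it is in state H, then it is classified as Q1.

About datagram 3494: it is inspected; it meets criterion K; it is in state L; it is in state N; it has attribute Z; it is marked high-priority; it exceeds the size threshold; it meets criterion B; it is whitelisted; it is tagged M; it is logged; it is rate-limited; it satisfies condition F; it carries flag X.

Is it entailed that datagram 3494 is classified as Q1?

Forward chaining from the given facts derives: matches a known-bad pattern, has attribute T, is classified as Q, carries flag U, is quarantined, meets criterion A, bypasses inspection, carries flag W, is flagged for deep scan, carries flag C, originates from an untrusted subnet, is authenticated, is dropped, is tagged S, is classified as V, is classified as J, is inbound, is outbound, carries a valid signature, is in state H.
The only rule concluding "it is classified as Q1" is R31, which needs "it is in state E"; that is never established.

No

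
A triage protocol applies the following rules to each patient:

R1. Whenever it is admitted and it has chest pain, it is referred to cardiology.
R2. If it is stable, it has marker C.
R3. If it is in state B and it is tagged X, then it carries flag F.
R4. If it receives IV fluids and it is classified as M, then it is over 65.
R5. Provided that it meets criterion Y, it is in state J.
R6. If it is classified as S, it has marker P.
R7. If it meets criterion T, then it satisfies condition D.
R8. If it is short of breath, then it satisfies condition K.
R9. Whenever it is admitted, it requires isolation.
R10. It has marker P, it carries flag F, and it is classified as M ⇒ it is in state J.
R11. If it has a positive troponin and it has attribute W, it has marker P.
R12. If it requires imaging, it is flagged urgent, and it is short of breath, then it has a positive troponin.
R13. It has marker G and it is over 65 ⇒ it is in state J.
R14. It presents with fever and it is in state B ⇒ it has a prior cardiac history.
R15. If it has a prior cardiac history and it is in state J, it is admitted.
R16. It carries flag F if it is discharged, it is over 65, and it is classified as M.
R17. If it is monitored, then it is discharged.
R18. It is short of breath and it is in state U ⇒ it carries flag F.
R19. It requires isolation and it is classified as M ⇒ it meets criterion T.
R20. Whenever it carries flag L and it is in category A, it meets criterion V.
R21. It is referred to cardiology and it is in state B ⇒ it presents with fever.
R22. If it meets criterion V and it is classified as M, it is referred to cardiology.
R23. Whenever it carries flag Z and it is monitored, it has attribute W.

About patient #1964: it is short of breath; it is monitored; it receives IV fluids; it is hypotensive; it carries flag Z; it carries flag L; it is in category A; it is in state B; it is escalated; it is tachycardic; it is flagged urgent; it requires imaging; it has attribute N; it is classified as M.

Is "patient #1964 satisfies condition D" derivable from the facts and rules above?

By R4 (it receives IV fluids, it is classified as M): it is over 65.
By R12 (it requires imaging, it is flagged urgent, it is short of breath): it has a positive troponin.
By R17 (it is monitored): it is discharged.
By R20 (it carries flag L, it is in category A): it meets criterion V.
By R22 (it meets criterion V, it is classified as M): it is referred to cardiology.
By R23 (it carries flag Z, it is monitored): it has attribute W.
By R11 (it has a positive troponin, it has attribute W): it has marker P.
By R16 (it is discharged, it is over 65, it is classified as M): it carries flag F.
By R21 (it is referred to cardiology, it is in state B): it presents with fever.
By R10 (it has marker P, it carries flag F, it is classified as M): it is in state J.
By R14 (it presents with fever, it is in state B): it has a prior cardiac history.
By R15 (it has a prior cardiac history, it is in state J): it is admitted.
By R9 (it is admitted): it requires isolation.
By R19 (it requires isolation, it is classified as M): it meets criterion T.
By R7 (it meets criterion T): it satisfies condition D.

Yes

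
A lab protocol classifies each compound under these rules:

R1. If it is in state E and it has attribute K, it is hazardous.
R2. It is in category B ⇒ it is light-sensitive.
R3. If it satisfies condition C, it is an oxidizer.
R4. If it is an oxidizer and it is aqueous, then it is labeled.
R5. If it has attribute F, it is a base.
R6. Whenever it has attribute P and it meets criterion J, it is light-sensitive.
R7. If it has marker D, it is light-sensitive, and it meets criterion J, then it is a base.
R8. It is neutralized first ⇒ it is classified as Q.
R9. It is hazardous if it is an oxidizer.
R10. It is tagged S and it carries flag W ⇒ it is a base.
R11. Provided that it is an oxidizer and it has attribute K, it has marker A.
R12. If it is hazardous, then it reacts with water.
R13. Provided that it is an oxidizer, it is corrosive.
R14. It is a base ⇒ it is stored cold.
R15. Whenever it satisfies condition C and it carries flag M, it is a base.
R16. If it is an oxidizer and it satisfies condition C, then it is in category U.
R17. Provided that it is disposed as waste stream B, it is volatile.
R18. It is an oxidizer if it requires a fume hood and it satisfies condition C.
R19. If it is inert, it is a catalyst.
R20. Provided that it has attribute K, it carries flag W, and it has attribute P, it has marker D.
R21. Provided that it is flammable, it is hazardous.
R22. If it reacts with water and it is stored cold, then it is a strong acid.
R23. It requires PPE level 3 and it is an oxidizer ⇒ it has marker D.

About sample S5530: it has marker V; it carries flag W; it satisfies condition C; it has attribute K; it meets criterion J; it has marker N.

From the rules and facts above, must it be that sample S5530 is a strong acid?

No

Forward chaining from the given facts derives: is an oxidizer, is hazardous, has marker A, reacts with water, is corrosive, is in category U.
The only rule concluding "it is a strong acid" is R22, which needs "it is stored cold"; that is never established.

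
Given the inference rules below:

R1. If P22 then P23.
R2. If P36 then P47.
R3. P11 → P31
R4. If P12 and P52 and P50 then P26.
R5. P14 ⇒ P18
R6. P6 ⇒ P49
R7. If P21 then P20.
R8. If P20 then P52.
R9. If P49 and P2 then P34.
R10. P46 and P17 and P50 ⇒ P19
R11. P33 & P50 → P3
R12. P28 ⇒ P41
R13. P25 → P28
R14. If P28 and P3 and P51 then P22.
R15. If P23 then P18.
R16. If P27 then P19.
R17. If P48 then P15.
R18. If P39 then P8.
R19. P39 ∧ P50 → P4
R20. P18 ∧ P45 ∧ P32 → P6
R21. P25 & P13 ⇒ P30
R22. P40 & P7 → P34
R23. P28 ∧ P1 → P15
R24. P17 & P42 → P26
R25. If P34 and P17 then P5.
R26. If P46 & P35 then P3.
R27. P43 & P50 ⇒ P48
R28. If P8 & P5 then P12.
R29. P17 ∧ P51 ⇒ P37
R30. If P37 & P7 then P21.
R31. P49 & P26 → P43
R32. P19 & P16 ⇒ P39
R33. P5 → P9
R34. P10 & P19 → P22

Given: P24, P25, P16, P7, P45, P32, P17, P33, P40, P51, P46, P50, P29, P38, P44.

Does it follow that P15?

P19  (by R10: P46, P17, P50)
P3  (by R11: P33, P50)
P28  (by R13: P25)
P22  (by R14: P28, P3, P51)
P34  (by R22: P40, P7)
P5  (by R25: P34, P17)
P37  (by R29: P17, P51)
P21  (by R30: P37, P7)
P39  (by R32: P19, P16)
P23  (by R1: P22)
P20  (by R7: P21)
P52  (by R8: P20)
P18  (by R15: P23)
P8  (by R18: P39)
P6  (by R20: P18, P45, P32)
P12  (by R28: P8, P5)
P26  (by R4: P12, P52, P50)
P49  (by R6: P6)
P43  (by R31: P49, P26)
P48  (by R27: P43, P50)
P15  (by R17: P48)

Yes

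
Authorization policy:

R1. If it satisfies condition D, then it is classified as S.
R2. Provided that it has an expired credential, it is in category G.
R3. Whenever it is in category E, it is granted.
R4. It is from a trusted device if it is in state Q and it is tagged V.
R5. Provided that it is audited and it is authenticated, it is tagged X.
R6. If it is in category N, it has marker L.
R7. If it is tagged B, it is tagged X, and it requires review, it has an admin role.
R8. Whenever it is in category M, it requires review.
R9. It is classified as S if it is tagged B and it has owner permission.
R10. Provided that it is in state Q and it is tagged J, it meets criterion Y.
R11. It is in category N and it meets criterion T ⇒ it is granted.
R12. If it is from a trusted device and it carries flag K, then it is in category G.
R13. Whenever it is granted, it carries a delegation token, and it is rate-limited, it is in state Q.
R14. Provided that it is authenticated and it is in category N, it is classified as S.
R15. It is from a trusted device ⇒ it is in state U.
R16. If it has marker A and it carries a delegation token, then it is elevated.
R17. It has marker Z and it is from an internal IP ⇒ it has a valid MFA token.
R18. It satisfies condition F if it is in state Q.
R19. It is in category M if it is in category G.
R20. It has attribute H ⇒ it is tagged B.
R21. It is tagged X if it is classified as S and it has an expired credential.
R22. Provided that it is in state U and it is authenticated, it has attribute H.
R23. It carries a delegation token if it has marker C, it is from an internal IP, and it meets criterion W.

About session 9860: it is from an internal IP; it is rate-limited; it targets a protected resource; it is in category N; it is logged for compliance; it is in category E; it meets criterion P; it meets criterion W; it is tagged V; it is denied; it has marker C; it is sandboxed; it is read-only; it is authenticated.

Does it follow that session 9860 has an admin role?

No

Forward chaining from the given facts derives: is granted, has marker L, is classified as S, carries a delegation token, is in state Q, satisfies condition F, is from a trusted device, is in state U, has attribute H, is tagged B.
The only rule concluding "it has an admin role" is R7, which needs "it is tagged X"; that is never established.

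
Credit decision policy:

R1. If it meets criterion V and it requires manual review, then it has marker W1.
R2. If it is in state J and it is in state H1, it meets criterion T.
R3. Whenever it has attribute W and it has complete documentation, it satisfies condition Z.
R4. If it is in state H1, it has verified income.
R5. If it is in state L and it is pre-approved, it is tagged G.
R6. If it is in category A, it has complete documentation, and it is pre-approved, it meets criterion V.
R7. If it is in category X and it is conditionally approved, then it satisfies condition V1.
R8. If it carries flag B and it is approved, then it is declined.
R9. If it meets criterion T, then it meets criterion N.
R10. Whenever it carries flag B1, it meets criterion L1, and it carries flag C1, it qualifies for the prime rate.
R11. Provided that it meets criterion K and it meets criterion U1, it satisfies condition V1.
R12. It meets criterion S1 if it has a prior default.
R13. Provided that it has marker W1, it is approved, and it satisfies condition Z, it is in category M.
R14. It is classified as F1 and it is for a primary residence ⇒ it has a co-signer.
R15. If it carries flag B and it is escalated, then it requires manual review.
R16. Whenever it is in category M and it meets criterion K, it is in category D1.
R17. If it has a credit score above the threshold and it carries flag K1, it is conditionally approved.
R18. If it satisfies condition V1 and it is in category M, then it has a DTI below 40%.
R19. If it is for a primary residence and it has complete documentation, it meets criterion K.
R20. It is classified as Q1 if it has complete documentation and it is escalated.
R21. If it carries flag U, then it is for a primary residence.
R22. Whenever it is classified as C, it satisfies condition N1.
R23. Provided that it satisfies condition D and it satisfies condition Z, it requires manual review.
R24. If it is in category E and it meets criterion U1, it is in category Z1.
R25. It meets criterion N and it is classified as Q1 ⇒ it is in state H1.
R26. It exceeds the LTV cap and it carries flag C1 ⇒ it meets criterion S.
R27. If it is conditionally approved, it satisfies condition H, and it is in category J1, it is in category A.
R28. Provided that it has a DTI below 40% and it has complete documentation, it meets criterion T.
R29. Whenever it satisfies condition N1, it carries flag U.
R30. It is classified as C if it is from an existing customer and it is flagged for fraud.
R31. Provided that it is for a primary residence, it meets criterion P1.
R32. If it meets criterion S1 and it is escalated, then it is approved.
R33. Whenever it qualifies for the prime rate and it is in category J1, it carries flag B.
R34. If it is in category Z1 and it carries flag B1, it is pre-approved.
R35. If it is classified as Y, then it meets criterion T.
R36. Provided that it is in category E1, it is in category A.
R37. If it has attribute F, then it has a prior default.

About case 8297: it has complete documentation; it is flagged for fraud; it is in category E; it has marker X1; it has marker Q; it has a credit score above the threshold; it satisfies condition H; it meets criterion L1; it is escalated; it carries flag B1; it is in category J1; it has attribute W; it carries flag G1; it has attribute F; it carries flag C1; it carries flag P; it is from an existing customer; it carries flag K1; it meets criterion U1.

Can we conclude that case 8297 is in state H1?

By R3 (it has attribute W, it has complete documentation): it satisfies condition Z.
By R10 (it carries flag B1, it meets criterion L1, it carries flag C1): it qualifies for the prime rate.
By R17 (it has a credit score above the threshold, it carries flag K1): it is conditionally approved.
By R20 (it has complete documentation, it is escalated): it is classified as Q1.
By R24 (it is in category E, it meets criterion U1): it is in category Z1.
By R27 (it is conditionally approved, it satisfies condition H, it is in category J1): it is in category A.
By R30 (it is from an existing customer, it is flagged for fraud): it is classified as C.
By R33 (it qualifies for the prime rate, it is in category J1): it carries flag B.
By R34 (it is in category Z1, it carries flag B1): it is pre-approved.
By R37 (it has attribute F): it has a prior default.
By R6 (it is in category A, it has complete documentation, it is pre-approved): it meets criterion V.
By R12 (it has a prior default): it meets criterion S1.
By R15 (it carries flag B, it is escalated): it requires manual review.
By R22 (it is classified as C): it satisfies condition N1.
By R29 (it satisfies condition N1): it carries flag U.
By R32 (it meets criterion S1, it is escalated): it is approved.
By R1 (it meets criterion V, it requires manual review): it has marker W1.
By R13 (it has marker W1, it is approved, it satisfies condition Z): it is in category M.
By R21 (it carries flag U): it is for a primary residence.
By R19 (it is for a primary residence, it has complete documentation): it meets criterion K.
By R11 (it meets criterion K, it meets criterion U1): it satisfies condition V1.
By R18 (it satisfies condition V1, it is in category M): it has a DTI below 40%.
By R28 (it has a DTI below 40%, it has complete documentation): it meets criterion T.
By R9 (it meets criterion T): it meets criterion N.
By R25 (it meets criterion N, it is classified as Q1): it is in state H1.

Yes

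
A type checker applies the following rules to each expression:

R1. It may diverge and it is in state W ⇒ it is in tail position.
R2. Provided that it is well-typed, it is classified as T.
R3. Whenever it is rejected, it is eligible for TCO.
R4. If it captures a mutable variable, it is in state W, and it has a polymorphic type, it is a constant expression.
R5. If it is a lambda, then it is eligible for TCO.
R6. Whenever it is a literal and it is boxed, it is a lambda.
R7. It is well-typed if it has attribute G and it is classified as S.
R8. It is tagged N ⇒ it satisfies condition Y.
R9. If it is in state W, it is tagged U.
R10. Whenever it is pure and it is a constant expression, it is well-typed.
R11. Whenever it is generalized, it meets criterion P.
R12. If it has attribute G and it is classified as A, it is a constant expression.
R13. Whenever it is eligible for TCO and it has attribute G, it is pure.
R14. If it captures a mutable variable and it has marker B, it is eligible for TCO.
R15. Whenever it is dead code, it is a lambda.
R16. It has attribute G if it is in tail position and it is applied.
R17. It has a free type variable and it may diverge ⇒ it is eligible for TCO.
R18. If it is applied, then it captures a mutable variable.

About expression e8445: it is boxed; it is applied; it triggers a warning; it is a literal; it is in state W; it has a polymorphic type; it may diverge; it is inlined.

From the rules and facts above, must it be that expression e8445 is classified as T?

By R1 (it may diverge, it is in state W): it is in tail position.
By R6 (it is a literal, it is boxed): it is a lambda.
By R16 (it is in tail position, it is applied): it has attribute G.
By R18 (it is applied): it captures a mutable variable.
By R4 (it captures a mutable variable, it is in state W, it has a polymorphic type): it is a constant expression.
By R5 (it is a lambda): it is eligible for TCO.
By R13 (it is eligible for TCO, it has attribute G): it is pure.
By R10 (it is pure, it is a constant expression): it is well-typed.
By R2 (it is well-typed): it is classified as T.

Yes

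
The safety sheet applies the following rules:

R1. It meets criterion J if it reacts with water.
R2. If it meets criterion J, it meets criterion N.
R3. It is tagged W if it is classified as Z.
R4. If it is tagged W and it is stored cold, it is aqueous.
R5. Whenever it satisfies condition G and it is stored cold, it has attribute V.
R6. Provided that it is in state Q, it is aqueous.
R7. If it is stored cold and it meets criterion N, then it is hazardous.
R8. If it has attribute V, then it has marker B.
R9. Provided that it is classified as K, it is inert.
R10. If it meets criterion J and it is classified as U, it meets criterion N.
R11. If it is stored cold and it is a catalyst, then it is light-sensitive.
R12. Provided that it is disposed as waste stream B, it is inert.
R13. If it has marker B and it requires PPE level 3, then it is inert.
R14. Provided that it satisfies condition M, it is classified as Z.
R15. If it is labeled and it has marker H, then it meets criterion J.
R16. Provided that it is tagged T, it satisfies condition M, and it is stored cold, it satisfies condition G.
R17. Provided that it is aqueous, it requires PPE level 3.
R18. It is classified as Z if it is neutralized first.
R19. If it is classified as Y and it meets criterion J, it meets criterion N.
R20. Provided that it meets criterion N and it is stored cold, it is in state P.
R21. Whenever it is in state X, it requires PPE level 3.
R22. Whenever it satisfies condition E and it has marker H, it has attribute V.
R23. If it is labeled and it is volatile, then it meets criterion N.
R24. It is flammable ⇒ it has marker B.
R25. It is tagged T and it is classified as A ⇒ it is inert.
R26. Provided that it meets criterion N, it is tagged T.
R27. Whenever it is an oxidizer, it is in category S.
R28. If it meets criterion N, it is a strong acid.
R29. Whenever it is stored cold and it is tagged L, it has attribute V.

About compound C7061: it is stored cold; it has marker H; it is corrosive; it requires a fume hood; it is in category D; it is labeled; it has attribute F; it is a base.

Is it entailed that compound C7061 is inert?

Forward chaining from the given facts derives: meets criterion J, meets criterion N, is hazardous, is in state P, is tagged T, is a strong acid.
Rules concluding "it is inert": R9 needs "it is classified as K"; R12 needs "it is disposed as waste stream B"; R13 needs "it has marker B"; R25 needs "it is classified as A" — none of these are established.

No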